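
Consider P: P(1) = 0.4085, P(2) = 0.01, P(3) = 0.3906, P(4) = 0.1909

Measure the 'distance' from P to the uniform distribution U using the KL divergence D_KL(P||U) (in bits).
0.4201 bits

U(i) = 1/4 for all i

D_KL(P||U) = Σ P(x) log₂(P(x) / (1/4))
           = Σ P(x) log₂(P(x)) + log₂(4)
           = log₂(4) - H(P)

H(P) = -Σ P(x) log₂(P(x)):
  -P(1)·log₂(P(1)) = -(0.4085)·log₂(0.4085) = 0.52762
  -P(2)·log₂(P(2)) = -(0.01)·log₂(0.01) = 0.06644
  -P(3)·log₂(P(3)) = -(0.3906)·log₂(0.3906) = 0.52975
  -P(4)·log₂(P(4)) = -(0.1909)·log₂(0.1909) = 0.45608
H(P) = 0.52762 + 0.06644 + 0.52975 + 0.45608 = 1.57989 bits

log₂(4) = 2.00000 bits

D_KL(P||U) = 2.00000 - 1.57989 = 0.42011 ≈ 0.4201 bits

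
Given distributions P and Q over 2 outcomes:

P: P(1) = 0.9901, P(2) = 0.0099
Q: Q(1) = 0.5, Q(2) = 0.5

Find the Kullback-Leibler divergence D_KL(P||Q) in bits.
0.9199 bits

D_KL(P||Q) = Σ P(x) log₂(P(x)/Q(x))

Computing term by term:
  P(1)·log₂(P(1)/Q(1)) = 0.9901·log₂(0.9901/0.5) = 0.97589
  P(2)·log₂(P(2)/Q(2)) = 0.0099·log₂(0.0099/0.5) = -0.05602

D_KL(P||Q) = 0.97589 - 0.05602 = 0.91987 ≈ 0.9199 bits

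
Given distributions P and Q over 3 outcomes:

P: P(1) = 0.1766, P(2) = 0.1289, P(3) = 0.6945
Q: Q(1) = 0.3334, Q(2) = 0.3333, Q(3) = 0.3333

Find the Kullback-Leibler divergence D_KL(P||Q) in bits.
0.3970 bits

D_KL(P||Q) = Σ P(x) log₂(P(x)/Q(x))

Computing term by term:
  P(1)·log₂(P(1)/Q(1)) = 0.1766·log₂(0.1766/0.3334) = -0.16190
  P(2)·log₂(P(2)/Q(2)) = 0.1289·log₂(0.1289/0.3333) = -0.17667
  P(3)·log₂(P(3)/Q(3)) = 0.6945·log₂(0.6945/0.3333) = 0.73558

D_KL(P||Q) = -0.16190 - 0.17667 + 0.73558 = 0.39701 ≈ 0.3970 bits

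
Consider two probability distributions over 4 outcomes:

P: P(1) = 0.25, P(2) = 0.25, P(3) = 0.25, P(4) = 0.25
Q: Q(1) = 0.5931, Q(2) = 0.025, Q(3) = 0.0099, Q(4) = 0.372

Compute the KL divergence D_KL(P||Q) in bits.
1.5401 bits

D_KL(P||Q) = Σ P(x) log₂(P(x)/Q(x))

Computing term by term:
  P(1)·log₂(P(1)/Q(1)) = 0.25·log₂(0.25/0.5931) = -0.31159
  P(2)·log₂(P(2)/Q(2)) = 0.25·log₂(0.25/0.025) = 0.83048
  P(3)·log₂(P(3)/Q(3)) = 0.25·log₂(0.25/0.0099) = 1.16459
  P(4)·log₂(P(4)/Q(4)) = 0.25·log₂(0.25/0.372) = -0.14334

D_KL(P||Q) = -0.31159 + 0.83048 + 1.16459 - 0.14334 = 1.54014 ≈ 1.5401 bits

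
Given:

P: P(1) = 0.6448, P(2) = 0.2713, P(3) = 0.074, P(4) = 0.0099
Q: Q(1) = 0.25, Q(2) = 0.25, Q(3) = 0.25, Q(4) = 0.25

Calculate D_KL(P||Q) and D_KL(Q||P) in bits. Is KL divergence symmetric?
D_KL(P||Q) = 0.7373 bits, D_KL(Q||P) = 1.2325 bits. No, KL divergence is not symmetric.

D_KL(P||Q) = Σ P(x) log₂(P(x)/Q(x))

Computing term by term:
  P(1)·log₂(P(1)/Q(1)) = 0.6448·log₂(0.6448/0.25) = 0.88139
  P(2)·log₂(P(2)/Q(2)) = 0.2713·log₂(0.2713/0.25) = 0.03200
  P(3)·log₂(P(3)/Q(3)) = 0.074·log₂(0.074/0.25) = -0.12997
  P(4)·log₂(P(4)/Q(4)) = 0.0099·log₂(0.0099/0.25) = -0.04612

D_KL(P||Q) = 0.88139 + 0.03200 - 0.12997 - 0.04612 = 0.73730 ≈ 0.7373 bits

D_KL(Q||P) = Σ Q(x) log₂(Q(x)/P(x))

Computing term by term:
  Q(1)·log₂(Q(1)/P(1)) = 0.25·log₂(0.25/0.6448) = -0.34173
  Q(2)·log₂(Q(2)/P(2)) = 0.25·log₂(0.25/0.2713) = -0.02949
  Q(3)·log₂(Q(3)/P(3)) = 0.25·log₂(0.25/0.074) = 0.43908
  Q(4)·log₂(Q(4)/P(4)) = 0.25·log₂(0.25/0.0099) = 1.16459

D_KL(Q||P) = -0.34173 - 0.02949 + 0.43908 + 1.16459 = 1.23245 ≈ 1.2325 bits

These are NOT equal (difference: 0.4952 bits). KL divergence is asymmetric: D_KL(P||Q) ≠ D_KL(Q||P) in general.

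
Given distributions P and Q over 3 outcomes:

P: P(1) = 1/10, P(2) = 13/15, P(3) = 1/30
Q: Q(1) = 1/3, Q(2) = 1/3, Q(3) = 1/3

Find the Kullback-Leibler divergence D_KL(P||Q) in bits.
0.9103 bits

D_KL(P||Q) = Σ P(x) log₂(P(x)/Q(x))

Computing term by term:
  P(1)·log₂(P(1)/Q(1)) = (1/10)·log₂((1/10)/(1/3)) = -0.17370
  P(2)·log₂(P(2)/Q(2)) = (13/15)·log₂((13/15)/(1/3)) = 1.19471
  P(3)·log₂(P(3)/Q(3)) = (1/30)·log₂((1/30)/(1/3)) = -0.11073

D_KL(P||Q) = -0.17370 + 1.19471 - 0.11073 = 0.91028 ≈ 0.9103 bits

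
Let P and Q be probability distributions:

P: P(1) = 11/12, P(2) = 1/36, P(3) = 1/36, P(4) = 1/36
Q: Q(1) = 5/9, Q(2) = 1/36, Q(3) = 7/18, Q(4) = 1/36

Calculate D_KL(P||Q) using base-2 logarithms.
0.5565 bits

D_KL(P||Q) = Σ P(x) log₂(P(x)/Q(x))

Computing term by term:
  P(1)·log₂(P(1)/Q(1)) = (11/12)·log₂((11/12)/(5/9)) = 0.66226
  P(2)·log₂(P(2)/Q(2)) = (1/36)·log₂((1/36)/(1/36)) = 0.00000
  P(3)·log₂(P(3)/Q(3)) = (1/36)·log₂((1/36)/(7/18)) = -0.10576
  P(4)·log₂(P(4)/Q(4)) = (1/36)·log₂((1/36)/(1/36)) = 0.00000

D_KL(P||Q) = 0.66226 + 0.00000 - 0.10576 + 0.00000 = 0.55650 ≈ 0.5565 bits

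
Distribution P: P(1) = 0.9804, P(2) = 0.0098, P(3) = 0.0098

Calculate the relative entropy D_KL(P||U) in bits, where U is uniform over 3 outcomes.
1.4262 bits

U(i) = 1/3 for all i

D_KL(P||U) = Σ P(x) log₂(P(x) / (1/3))
           = Σ P(x) log₂(P(x)) + log₂(3)
           = log₂(3) - H(P)

H(P) = -Σ P(x) log₂(P(x)):
  -P(1)·log₂(P(1)) = -(0.9804)·log₂(0.9804) = 0.02800
  -P(2)·log₂(P(2)) = -(0.0098)·log₂(0.0098) = 0.06540
  -P(3)·log₂(P(3)) = -(0.0098)·log₂(0.0098) = 0.06540
H(P) = 0.02800 + 0.06540 + 0.06540 = 0.15880 bits

log₂(3) = 1.58496 bits

D_KL(P||U) = 1.58496 - 0.15880 = 1.42616 ≈ 1.4262 bits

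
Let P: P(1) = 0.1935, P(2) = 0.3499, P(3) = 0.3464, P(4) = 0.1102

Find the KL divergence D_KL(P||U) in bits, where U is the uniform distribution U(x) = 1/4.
0.1309 bits

U(i) = 1/4 for all i

D_KL(P||U) = Σ P(x) log₂(P(x) / (1/4))
           = Σ P(x) log₂(P(x)) + log₂(4)
           = log₂(4) - H(P)

H(P) = -Σ P(x) log₂(P(x)):
  -P(1)·log₂(P(1)) = -(0.1935)·log₂(0.1935) = 0.45852
  -P(2)·log₂(P(2)) = -(0.3499)·log₂(0.3499) = 0.53009
  -P(3)·log₂(P(3)) = -(0.3464)·log₂(0.3464) = 0.52982
  -P(4)·log₂(P(4)) = -(0.1102)·log₂(0.1102) = 0.35063
H(P) = 0.45852 + 0.53009 + 0.52982 + 0.35063 = 1.86906 bits

log₂(4) = 2.00000 bits

D_KL(P||U) = 2.00000 - 1.86906 = 0.13094 ≈ 0.1309 bits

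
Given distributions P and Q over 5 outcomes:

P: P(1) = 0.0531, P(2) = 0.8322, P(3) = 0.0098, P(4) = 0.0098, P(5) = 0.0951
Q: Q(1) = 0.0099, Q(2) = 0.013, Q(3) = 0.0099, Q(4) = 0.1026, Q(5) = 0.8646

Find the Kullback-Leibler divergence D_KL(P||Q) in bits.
4.7860 bits

D_KL(P||Q) = Σ P(x) log₂(P(x)/Q(x))

Computing term by term:
  P(1)·log₂(P(1)/Q(1)) = 0.0531·log₂(0.0531/0.0099) = 0.12867
  P(2)·log₂(P(2)/Q(2)) = 0.8322·log₂(0.8322/0.013) = 4.99349
  P(3)·log₂(P(3)/Q(3)) = 0.0098·log₂(0.0098/0.0099) = -0.00014
  P(4)·log₂(P(4)/Q(4)) = 0.0098·log₂(0.0098/0.1026) = -0.03320
  P(5)·log₂(P(5)/Q(5)) = 0.0951·log₂(0.0951/0.8646) = -0.30285

D_KL(P||Q) = 0.12867 + 4.99349 - 0.00014 - 0.03320 - 0.30285 = 4.78597 ≈ 4.7860 bits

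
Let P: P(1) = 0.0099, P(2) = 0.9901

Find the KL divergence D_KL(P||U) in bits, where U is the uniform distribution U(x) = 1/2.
0.9199 bits

U(i) = 1/2 for all i

D_KL(P||U) = Σ P(x) log₂(P(x) / (1/2))
           = Σ P(x) log₂(P(x)) + log₂(2)
           = log₂(2) - H(P)

H(P) = -Σ P(x) log₂(P(x)):
  -P(1)·log₂(P(1)) = -(0.0099)·log₂(0.0099) = 0.06592
  -P(2)·log₂(P(2)) = -(0.9901)·log₂(0.9901) = 0.01421
H(P) = 0.06592 + 0.01421 = 0.08013 bits

log₂(2) = 1.00000 bits

D_KL(P||U) = 1.00000 - 0.08013 = 0.91987 ≈ 0.9199 bits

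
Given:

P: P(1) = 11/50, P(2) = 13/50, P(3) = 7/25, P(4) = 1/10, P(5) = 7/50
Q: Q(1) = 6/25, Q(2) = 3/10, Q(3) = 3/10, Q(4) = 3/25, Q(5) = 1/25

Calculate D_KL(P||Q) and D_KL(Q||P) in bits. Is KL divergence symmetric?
D_KL(P||Q) = 0.1176 bits, D_KL(Q||P) = 0.0812 bits. No, KL divergence is not symmetric.

D_KL(P||Q) = Σ P(x) log₂(P(x)/Q(x))

Computing term by term:
  P(1)·log₂(P(1)/Q(1)) = (11/50)·log₂((11/50)/(6/25)) = -0.02762
  P(2)·log₂(P(2)/Q(2)) = (13/50)·log₂((13/50)/(3/10)) = -0.05368
  P(3)·log₂(P(3)/Q(3)) = (7/25)·log₂((7/25)/(3/10)) = -0.02787
  P(4)·log₂(P(4)/Q(4)) = (1/10)·log₂((1/10)/(3/25)) = -0.02630
  P(5)·log₂(P(5)/Q(5)) = (7/50)·log₂((7/50)/(1/25)) = 0.25303

D_KL(P||Q) = -0.02762 - 0.05368 - 0.02787 - 0.02630 + 0.25303 = 0.11756 ≈ 0.1176 bits

D_KL(Q||P) = Σ Q(x) log₂(Q(x)/P(x))

Computing term by term:
  Q(1)·log₂(Q(1)/P(1)) = (6/25)·log₂((6/25)/(11/50)) = 0.03013
  Q(2)·log₂(Q(2)/P(2)) = (3/10)·log₂((3/10)/(13/50)) = 0.06194
  Q(3)·log₂(Q(3)/P(3)) = (3/10)·log₂((3/10)/(7/25)) = 0.02986
  Q(4)·log₂(Q(4)/P(4)) = (3/25)·log₂((3/25)/(1/10)) = 0.03156
  Q(5)·log₂(Q(5)/P(5)) = (1/25)·log₂((1/25)/(7/50)) = -0.07229

D_KL(Q||P) = 0.03013 + 0.06194 + 0.02986 + 0.03156 - 0.07229 = 0.08120 ≈ 0.0812 bits

These are NOT equal (difference: 0.0364 bits). KL divergence is asymmetric: D_KL(P||Q) ≠ D_KL(Q||P) in general.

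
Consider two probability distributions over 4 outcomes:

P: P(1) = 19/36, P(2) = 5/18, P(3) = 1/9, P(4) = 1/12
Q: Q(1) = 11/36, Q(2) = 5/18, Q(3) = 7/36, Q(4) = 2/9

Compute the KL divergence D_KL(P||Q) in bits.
0.2085 bits

D_KL(P||Q) = Σ P(x) log₂(P(x)/Q(x))

Computing term by term:
  P(1)·log₂(P(1)/Q(1)) = (19/36)·log₂((19/36)/(11/36)) = 0.41615
  P(2)·log₂(P(2)/Q(2)) = (5/18)·log₂((5/18)/(5/18)) = 0.00000
  P(3)·log₂(P(3)/Q(3)) = (1/9)·log₂((1/9)/(7/36)) = -0.08971
  P(4)·log₂(P(4)/Q(4)) = (1/12)·log₂((1/12)/(2/9)) = -0.11792

D_KL(P||Q) = 0.41615 + 0.00000 - 0.08971 - 0.11792 = 0.20852 ≈ 0.2085 bits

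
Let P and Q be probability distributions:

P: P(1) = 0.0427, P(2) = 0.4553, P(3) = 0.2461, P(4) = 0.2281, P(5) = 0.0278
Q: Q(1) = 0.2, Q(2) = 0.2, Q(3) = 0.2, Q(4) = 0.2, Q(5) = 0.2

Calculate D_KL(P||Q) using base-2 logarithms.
0.4830 bits

D_KL(P||Q) = Σ P(x) log₂(P(x)/Q(x))

Computing term by term:
  P(1)·log₂(P(1)/Q(1)) = 0.0427·log₂(0.0427/0.2) = -0.09512
  P(2)·log₂(P(2)/Q(2)) = 0.4553·log₂(0.4553/0.2) = 0.54036
  P(3)·log₂(P(3)/Q(3)) = 0.2461·log₂(0.2461/0.2) = 0.07364
  P(4)·log₂(P(4)/Q(4)) = 0.2281·log₂(0.2281/0.2) = 0.04326
  P(5)·log₂(P(5)/Q(5)) = 0.0278·log₂(0.0278/0.2) = -0.07914

D_KL(P||Q) = -0.09512 + 0.54036 + 0.07364 + 0.04326 - 0.07914 = 0.48300 ≈ 0.4830 bits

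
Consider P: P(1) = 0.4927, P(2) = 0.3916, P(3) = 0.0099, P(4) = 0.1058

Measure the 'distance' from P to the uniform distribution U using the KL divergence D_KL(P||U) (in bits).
0.5584 bits

U(i) = 1/4 for all i

D_KL(P||U) = Σ P(x) log₂(P(x) / (1/4))
           = Σ P(x) log₂(P(x)) + log₂(4)
           = log₂(4) - H(P)

H(P) = -Σ P(x) log₂(P(x)):
  -P(1)·log₂(P(1)) = -(0.4927)·log₂(0.4927) = 0.50315
  -P(2)·log₂(P(2)) = -(0.3916)·log₂(0.3916) = 0.52966
  -P(3)·log₂(P(3)) = -(0.0099)·log₂(0.0099) = 0.06592
  -P(4)·log₂(P(4)) = -(0.1058)·log₂(0.1058) = 0.34285
H(P) = 0.50315 + 0.52966 + 0.06592 + 0.34285 = 1.44158 bits

log₂(4) = 2.00000 bits

D_KL(P||U) = 2.00000 - 1.44158 = 0.55842 ≈ 0.5584 bits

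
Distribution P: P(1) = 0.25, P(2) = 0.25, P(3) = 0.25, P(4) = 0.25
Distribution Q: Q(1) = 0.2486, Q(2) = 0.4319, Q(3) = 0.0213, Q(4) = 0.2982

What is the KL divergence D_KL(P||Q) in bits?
0.6295 bits

D_KL(P||Q) = Σ P(x) log₂(P(x)/Q(x))

Computing term by term:
  P(1)·log₂(P(1)/Q(1)) = 0.25·log₂(0.25/0.2486) = 0.00203
  P(2)·log₂(P(2)/Q(2)) = 0.25·log₂(0.25/0.4319) = -0.19719
  P(3)·log₂(P(3)/Q(3)) = 0.25·log₂(0.25/0.0213) = 0.88825
  P(4)·log₂(P(4)/Q(4)) = 0.25·log₂(0.25/0.2982) = -0.06359

D_KL(P||Q) = 0.00203 - 0.19719 + 0.88825 - 0.06359 = 0.62950 ≈ 0.6295 bits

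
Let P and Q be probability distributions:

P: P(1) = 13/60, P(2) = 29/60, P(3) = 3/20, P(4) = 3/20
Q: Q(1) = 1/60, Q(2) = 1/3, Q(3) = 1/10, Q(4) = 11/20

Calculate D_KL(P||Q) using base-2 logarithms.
0.8674 bits

D_KL(P||Q) = Σ P(x) log₂(P(x)/Q(x))

Computing term by term:
  P(1)·log₂(P(1)/Q(1)) = (13/60)·log₂((13/60)/(1/60)) = 0.80176
  P(2)·log₂(P(2)/Q(2)) = (29/60)·log₂((29/60)/(1/3)) = 0.25909
  P(3)·log₂(P(3)/Q(3)) = (3/20)·log₂((3/20)/(1/10)) = 0.08774
  P(4)·log₂(P(4)/Q(4)) = (3/20)·log₂((3/20)/(11/20)) = -0.28117

D_KL(P||Q) = 0.80176 + 0.25909 + 0.08774 - 0.28117 = 0.86742 ≈ 0.8674 bits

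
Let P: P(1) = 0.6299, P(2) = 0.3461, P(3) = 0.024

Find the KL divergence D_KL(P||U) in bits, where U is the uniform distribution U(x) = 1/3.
0.5060 bits

U(i) = 1/3 for all i

D_KL(P||U) = Σ P(x) log₂(P(x) / (1/3))
           = Σ P(x) log₂(P(x)) + log₂(3)
           = log₂(3) - H(P)

H(P) = -Σ P(x) log₂(P(x)):
  -P(1)·log₂(P(1)) = -(0.6299)·log₂(0.6299) = 0.42002
  -P(2)·log₂(P(2)) = -(0.3461)·log₂(0.3461) = 0.52979
  -P(3)·log₂(P(3)) = -(0.024)·log₂(0.024) = 0.12914
H(P) = 0.42002 + 0.52979 + 0.12914 = 1.07895 bits

log₂(3) = 1.58496 bits

D_KL(P||U) = 1.58496 - 1.07895 = 0.50601 ≈ 0.5060 bits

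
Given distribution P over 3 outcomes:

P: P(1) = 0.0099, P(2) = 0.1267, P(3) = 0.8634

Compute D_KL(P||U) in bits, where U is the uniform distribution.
0.9585 bits

U(i) = 1/3 for all i

D_KL(P||U) = Σ P(x) log₂(P(x) / (1/3))
           = Σ P(x) log₂(P(x)) + log₂(3)
           = log₂(3) - H(P)

H(P) = -Σ P(x) log₂(P(x)):
  -P(1)·log₂(P(1)) = -(0.0099)·log₂(0.0099) = 0.06592
  -P(2)·log₂(P(2)) = -(0.1267)·log₂(0.1267) = 0.37763
  -P(3)·log₂(P(3)) = -(0.8634)·log₂(0.8634) = 0.18295
H(P) = 0.06592 + 0.37763 + 0.18295 = 0.62650 bits

log₂(3) = 1.58496 bits

D_KL(P||U) = 1.58496 - 0.62650 = 0.95846 ≈ 0.9585 bits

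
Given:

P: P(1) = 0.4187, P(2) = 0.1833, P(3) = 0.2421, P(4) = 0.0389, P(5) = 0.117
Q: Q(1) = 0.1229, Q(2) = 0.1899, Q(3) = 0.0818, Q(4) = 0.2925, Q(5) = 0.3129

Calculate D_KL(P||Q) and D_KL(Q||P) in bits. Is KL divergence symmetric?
D_KL(P||Q) = 0.8308 bits, D_KL(Q||P) = 0.9597 bits. No, KL divergence is not symmetric.

D_KL(P||Q) = Σ P(x) log₂(P(x)/Q(x))

Computing term by term:
  P(1)·log₂(P(1)/Q(1)) = 0.4187·log₂(0.4187/0.1229) = 0.74044
  P(2)·log₂(P(2)/Q(2)) = 0.1833·log₂(0.1833/0.1899) = -0.00935
  P(3)·log₂(P(3)/Q(3)) = 0.2421·log₂(0.2421/0.0818) = 0.37899
  P(4)·log₂(P(4)/Q(4)) = 0.0389·log₂(0.0389/0.2925) = -0.11322
  P(5)·log₂(P(5)/Q(5)) = 0.117·log₂(0.117/0.3129) = -0.16605

D_KL(P||Q) = 0.74044 - 0.00935 + 0.37899 - 0.11322 - 0.16605 = 0.83081 ≈ 0.8308 bits

D_KL(Q||P) = Σ Q(x) log₂(Q(x)/P(x))

Computing term by term:
  Q(1)·log₂(Q(1)/P(1)) = 0.1229·log₂(0.1229/0.4187) = -0.21734
  Q(2)·log₂(Q(2)/P(2)) = 0.1899·log₂(0.1899/0.1833) = 0.00969
  Q(3)·log₂(Q(3)/P(3)) = 0.0818·log₂(0.0818/0.2421) = -0.12805
  Q(4)·log₂(Q(4)/P(4)) = 0.2925·log₂(0.2925/0.0389) = 0.85135
  Q(5)·log₂(Q(5)/P(5)) = 0.3129·log₂(0.3129/0.117) = 0.44407

D_KL(Q||P) = -0.21734 + 0.00969 - 0.12805 + 0.85135 + 0.44407 = 0.95972 ≈ 0.9597 bits

These are NOT equal (difference: 0.1289 bits). KL divergence is asymmetric: D_KL(P||Q) ≠ D_KL(Q||P) in general.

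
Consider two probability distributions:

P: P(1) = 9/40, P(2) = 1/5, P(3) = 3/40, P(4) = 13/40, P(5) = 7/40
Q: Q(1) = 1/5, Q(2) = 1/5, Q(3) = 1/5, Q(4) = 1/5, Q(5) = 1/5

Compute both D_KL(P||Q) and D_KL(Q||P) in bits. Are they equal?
D_KL(P||Q) = 0.1260 bits, D_KL(Q||P) = 0.1475 bits. No, they are not equal.

D_KL(P||Q) = Σ P(x) log₂(P(x)/Q(x))

Computing term by term:
  P(1)·log₂(P(1)/Q(1)) = (9/40)·log₂((9/40)/(1/5)) = 0.03823
  P(2)·log₂(P(2)/Q(2)) = (1/5)·log₂((1/5)/(1/5)) = 0.00000
  P(3)·log₂(P(3)/Q(3)) = (3/40)·log₂((3/40)/(1/5)) = -0.10613
  P(4)·log₂(P(4)/Q(4)) = (13/40)·log₂((13/40)/(1/5)) = 0.22764
  P(5)·log₂(P(5)/Q(5)) = (7/40)·log₂((7/40)/(1/5)) = -0.03371

D_KL(P||Q) = 0.03823 + 0.00000 - 0.10613 + 0.22764 - 0.03371 = 0.12603 ≈ 0.1260 bits

D_KL(Q||P) = Σ Q(x) log₂(Q(x)/P(x))

Computing term by term:
  Q(1)·log₂(Q(1)/P(1)) = (1/5)·log₂((1/5)/(9/40)) = -0.03399
  Q(2)·log₂(Q(2)/P(2)) = (1/5)·log₂((1/5)/(1/5)) = 0.00000
  Q(3)·log₂(Q(3)/P(3)) = (1/5)·log₂((1/5)/(3/40)) = 0.28301
  Q(4)·log₂(Q(4)/P(4)) = (1/5)·log₂((1/5)/(13/40)) = -0.14009
  Q(5)·log₂(Q(5)/P(5)) = (1/5)·log₂((1/5)/(7/40)) = 0.03853

D_KL(Q||P) = -0.03399 + 0.00000 + 0.28301 - 0.14009 + 0.03853 = 0.14746 ≈ 0.1475 bits

These are NOT equal (difference: 0.0215 bits). KL divergence is asymmetric: D_KL(P||Q) ≠ D_KL(Q||P) in general.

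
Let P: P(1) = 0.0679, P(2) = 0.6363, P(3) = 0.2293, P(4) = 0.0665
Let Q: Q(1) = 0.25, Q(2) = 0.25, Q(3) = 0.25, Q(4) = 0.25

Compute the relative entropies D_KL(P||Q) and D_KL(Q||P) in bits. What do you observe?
D_KL(P||Q) = 0.5743 bits, D_KL(Q||P) = 0.6420 bits. The two directions give different values (D_KL(Q||P) exceeds D_KL(P||Q) by 0.0677 bits): KL divergence is asymmetric.

D_KL(P||Q) = Σ P(x) log₂(P(x)/Q(x))

Computing term by term:
  P(1)·log₂(P(1)/Q(1)) = 0.0679·log₂(0.0679/0.25) = -0.12768
  P(2)·log₂(P(2)/Q(2)) = 0.6363·log₂(0.6363/0.25) = 0.85759
  P(3)·log₂(P(3)/Q(3)) = 0.2293·log₂(0.2293/0.25) = -0.02859
  P(4)·log₂(P(4)/Q(4)) = 0.0665·log₂(0.0665/0.25) = -0.12705

D_KL(P||Q) = -0.12768 + 0.85759 - 0.02859 - 0.12705 = 0.57427 ≈ 0.5743 bits

D_KL(Q||P) = Σ Q(x) log₂(Q(x)/P(x))

Computing term by term:
  Q(1)·log₂(Q(1)/P(1)) = 0.25·log₂(0.25/0.0679) = 0.47011
  Q(2)·log₂(Q(2)/P(2)) = 0.25·log₂(0.25/0.6363) = -0.33694
  Q(3)·log₂(Q(3)/P(3)) = 0.25·log₂(0.25/0.2293) = 0.03117
  Q(4)·log₂(Q(4)/P(4)) = 0.25·log₂(0.25/0.0665) = 0.47763

D_KL(Q||P) = 0.47011 - 0.33694 + 0.03117 + 0.47763 = 0.64197 ≈ 0.6420 bits

These are NOT equal (difference: 0.0677 bits). KL divergence is asymmetric: D_KL(P||Q) ≠ D_KL(Q||P) in general.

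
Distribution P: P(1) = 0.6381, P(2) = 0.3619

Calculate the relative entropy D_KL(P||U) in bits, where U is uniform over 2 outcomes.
0.0558 bits

U(i) = 1/2 for all i

D_KL(P||U) = Σ P(x) log₂(P(x) / (1/2))
           = Σ P(x) log₂(P(x)) + log₂(2)
           = log₂(2) - H(P)

H(P) = -Σ P(x) log₂(P(x)):
  -P(1)·log₂(P(1)) = -(0.6381)·log₂(0.6381) = 0.41358
  -P(2)·log₂(P(2)) = -(0.3619)·log₂(0.3619) = 0.53067
H(P) = 0.41358 + 0.53067 = 0.94425 bits

log₂(2) = 1.00000 bits

D_KL(P||U) = 1.00000 - 0.94425 = 0.05575 ≈ 0.0558 bits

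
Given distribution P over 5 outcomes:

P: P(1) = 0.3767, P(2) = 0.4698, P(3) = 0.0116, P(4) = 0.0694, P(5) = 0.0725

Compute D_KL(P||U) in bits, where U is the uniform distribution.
0.6631 bits

U(i) = 1/5 for all i

D_KL(P||U) = Σ P(x) log₂(P(x) / (1/5))
           = Σ P(x) log₂(P(x)) + log₂(5)
           = log₂(5) - H(P)

H(P) = -Σ P(x) log₂(P(x)):
  -P(1)·log₂(P(1)) = -(0.3767)·log₂(0.3767) = 0.53059
  -P(2)·log₂(P(2)) = -(0.4698)·log₂(0.4698) = 0.51203
  -P(3)·log₂(P(3)) = -(0.0116)·log₂(0.0116) = 0.07458
  -P(4)·log₂(P(4)) = -(0.0694)·log₂(0.0694) = 0.26712
  -P(5)·log₂(P(5)) = -(0.0725)·log₂(0.0725) = 0.27448
H(P) = 0.53059 + 0.51203 + 0.07458 + 0.26712 + 0.27448 = 1.65880 bits

log₂(5) = 2.32193 bits

D_KL(P||U) = 2.32193 - 1.65880 = 0.66313 ≈ 0.6631 bits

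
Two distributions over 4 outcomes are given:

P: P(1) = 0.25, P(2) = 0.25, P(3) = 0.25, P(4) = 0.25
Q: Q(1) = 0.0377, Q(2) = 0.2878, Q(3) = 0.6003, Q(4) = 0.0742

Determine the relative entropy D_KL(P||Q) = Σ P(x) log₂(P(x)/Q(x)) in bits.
0.7537 bits

D_KL(P||Q) = Σ P(x) log₂(P(x)/Q(x))

Computing term by term:
  P(1)·log₂(P(1)/Q(1)) = 0.25·log₂(0.25/0.0377) = 0.68232
  P(2)·log₂(P(2)/Q(2)) = 0.25·log₂(0.25/0.2878) = -0.05078
  P(3)·log₂(P(3)/Q(3)) = 0.25·log₂(0.25/0.6003) = -0.31594
  P(4)·log₂(P(4)/Q(4)) = 0.25·log₂(0.25/0.0742) = 0.43811

D_KL(P||Q) = 0.68232 - 0.05078 - 0.31594 + 0.43811 = 0.75371 ≈ 0.7537 bits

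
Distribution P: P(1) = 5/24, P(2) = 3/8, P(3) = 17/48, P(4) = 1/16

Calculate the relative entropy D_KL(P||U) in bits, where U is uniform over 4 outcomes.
0.2175 bits

U(i) = 1/4 for all i

D_KL(P||U) = Σ P(x) log₂(P(x) / (1/4))
           = Σ P(x) log₂(P(x)) + log₂(4)
           = log₂(4) - H(P)

H(P) = -Σ P(x) log₂(P(x)):
  -P(1)·log₂(P(1)) = -(5/24)·log₂(5/24) = 0.47147
  -P(2)·log₂(P(2)) = -(3/8)·log₂(3/8) = 0.53064
  -P(3)·log₂(P(3)) = -(17/48)·log₂(17/48) = 0.53036
  -P(4)·log₂(P(4)) = -(1/16)·log₂(1/16) = 0.25000
H(P) = 0.47147 + 0.53064 + 0.53036 + 0.25000 = 1.78247 bits

log₂(4) = 2.00000 bits

D_KL(P||U) = 2.00000 - 1.78247 = 0.21753 ≈ 0.2175 bits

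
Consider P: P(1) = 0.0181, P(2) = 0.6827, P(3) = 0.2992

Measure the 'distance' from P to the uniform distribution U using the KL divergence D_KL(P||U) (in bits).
0.5834 bits

U(i) = 1/3 for all i

D_KL(P||U) = Σ P(x) log₂(P(x) / (1/3))
           = Σ P(x) log₂(P(x)) + log₂(3)
           = log₂(3) - H(P)

H(P) = -Σ P(x) log₂(P(x)):
  -P(1)·log₂(P(1)) = -(0.0181)·log₂(0.0181) = 0.10476
  -P(2)·log₂(P(2)) = -(0.6827)·log₂(0.6827) = 0.37595
  -P(3)·log₂(P(3)) = -(0.2992)·log₂(0.2992) = 0.52085
H(P) = 0.10476 + 0.37595 + 0.52085 = 1.00156 bits

log₂(3) = 1.58496 bits

D_KL(P||U) = 1.58496 - 1.00156 = 0.58340 ≈ 0.5834 bits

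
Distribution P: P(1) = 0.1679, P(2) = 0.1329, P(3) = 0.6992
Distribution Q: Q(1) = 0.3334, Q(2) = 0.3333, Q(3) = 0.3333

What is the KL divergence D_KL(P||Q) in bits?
0.4049 bits

D_KL(P||Q) = Σ P(x) log₂(P(x)/Q(x))

Computing term by term:
  P(1)·log₂(P(1)/Q(1)) = 0.1679·log₂(0.1679/0.3334) = -0.16616
  P(2)·log₂(P(2)/Q(2)) = 0.1329·log₂(0.1329/0.3333) = -0.17629
  P(3)·log₂(P(3)/Q(3)) = 0.6992·log₂(0.6992/0.3333) = 0.74736

D_KL(P||Q) = -0.16616 - 0.17629 + 0.74736 = 0.40491 ≈ 0.4049 bits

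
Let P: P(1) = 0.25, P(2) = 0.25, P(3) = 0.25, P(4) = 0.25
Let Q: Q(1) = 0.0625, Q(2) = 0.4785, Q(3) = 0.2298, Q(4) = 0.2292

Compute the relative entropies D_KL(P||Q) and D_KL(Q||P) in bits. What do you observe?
D_KL(P||Q) = 0.3276 bits, D_KL(Q||P) = 0.2665 bits. The two directions give different values (D_KL(P||Q) exceeds D_KL(Q||P) by 0.0611 bits): KL divergence is asymmetric.

D_KL(P||Q) = Σ P(x) log₂(P(x)/Q(x))

Computing term by term:
  P(1)·log₂(P(1)/Q(1)) = 0.25·log₂(0.25/0.0625) = 0.50000
  P(2)·log₂(P(2)/Q(2)) = 0.25·log₂(0.25/0.4785) = -0.23415
  P(3)·log₂(P(3)/Q(3)) = 0.25·log₂(0.25/0.2298) = 0.03039
  P(4)·log₂(P(4)/Q(4)) = 0.25·log₂(0.25/0.2292) = 0.03133

D_KL(P||Q) = 0.50000 - 0.23415 + 0.03039 + 0.03133 = 0.32757 ≈ 0.3276 bits

D_KL(Q||P) = Σ Q(x) log₂(Q(x)/P(x))

Computing term by term:
  Q(1)·log₂(Q(1)/P(1)) = 0.0625·log₂(0.0625/0.25) = -0.12500
  Q(2)·log₂(Q(2)/P(2)) = 0.4785·log₂(0.4785/0.25) = 0.44816
  Q(3)·log₂(Q(3)/P(3)) = 0.2298·log₂(0.2298/0.25) = -0.02793
  Q(4)·log₂(Q(4)/P(4)) = 0.2292·log₂(0.2292/0.25) = -0.02872

D_KL(Q||P) = -0.12500 + 0.44816 - 0.02793 - 0.02872 = 0.26651 ≈ 0.2665 bits

These are NOT equal (difference: 0.0611 bits). KL divergence is asymmetric: D_KL(P||Q) ≠ D_KL(Q||P) in general.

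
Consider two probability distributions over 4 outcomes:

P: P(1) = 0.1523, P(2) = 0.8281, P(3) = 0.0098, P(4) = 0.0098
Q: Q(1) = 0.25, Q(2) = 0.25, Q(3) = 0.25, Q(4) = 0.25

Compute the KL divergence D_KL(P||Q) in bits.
1.2304 bits

D_KL(P||Q) = Σ P(x) log₂(P(x)/Q(x))

Computing term by term:
  P(1)·log₂(P(1)/Q(1)) = 0.1523·log₂(0.1523/0.25) = -0.10890
  P(2)·log₂(P(2)/Q(2)) = 0.8281·log₂(0.8281/0.25) = 1.43085
  P(3)·log₂(P(3)/Q(3)) = 0.0098·log₂(0.0098/0.25) = -0.04580
  P(4)·log₂(P(4)/Q(4)) = 0.0098·log₂(0.0098/0.25) = -0.04580

D_KL(P||Q) = -0.10890 + 1.43085 - 0.04580 - 0.04580 = 1.23035 ≈ 1.2304 bits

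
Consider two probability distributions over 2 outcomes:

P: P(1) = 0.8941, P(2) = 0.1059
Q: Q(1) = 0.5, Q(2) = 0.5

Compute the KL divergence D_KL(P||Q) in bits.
0.5126 bits

D_KL(P||Q) = Σ P(x) log₂(P(x)/Q(x))

Computing term by term:
  P(1)·log₂(P(1)/Q(1)) = 0.8941·log₂(0.8941/0.5) = 0.74971
  P(2)·log₂(P(2)/Q(2)) = 0.1059·log₂(0.1059/0.5) = -0.23713

D_KL(P||Q) = 0.74971 - 0.23713 = 0.51258 ≈ 0.5126 bits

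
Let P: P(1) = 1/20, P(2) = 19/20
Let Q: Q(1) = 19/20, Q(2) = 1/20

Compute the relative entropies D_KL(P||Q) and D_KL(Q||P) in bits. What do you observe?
D_KL(P||Q) = 3.8231 bits, D_KL(Q||P) = 3.8231 bits. The two directions give the same value here, because Q is a self-inverse relabeling of P; in general KL divergence is asymmetric.

D_KL(P||Q) = Σ P(x) log₂(P(x)/Q(x))

Computing term by term:
  P(1)·log₂(P(1)/Q(1)) = (1/20)·log₂((1/20)/(19/20)) = -0.21240
  P(2)·log₂(P(2)/Q(2)) = (19/20)·log₂((19/20)/(1/20)) = 4.03553

D_KL(P||Q) = -0.21240 + 4.03553 = 3.82313 ≈ 3.8231 bits

D_KL(Q||P) = Σ Q(x) log₂(Q(x)/P(x))

Computing term by term:
  Q(1)·log₂(Q(1)/P(1)) = (19/20)·log₂((19/20)/(1/20)) = 4.03553
  Q(2)·log₂(Q(2)/P(2)) = (1/20)·log₂((1/20)/(19/20)) = -0.21240

D_KL(Q||P) = 4.03553 - 0.21240 = 3.82313 ≈ 3.8231 bits

These ARE equal here. Q is P with outcomes relabeled (Q(1) = P(2), Q(2) = P(1)) by a relabeling that is its own inverse, so the two sums contain exactly the same terms in a different order. This is a special case — KL divergence is not symmetric in general: D_KL(P||Q) ≠ D_KL(Q||P) for most P, Q.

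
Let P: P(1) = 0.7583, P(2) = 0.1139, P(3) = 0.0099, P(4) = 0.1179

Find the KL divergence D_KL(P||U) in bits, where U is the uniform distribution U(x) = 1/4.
0.9108 bits

U(i) = 1/4 for all i

D_KL(P||U) = Σ P(x) log₂(P(x) / (1/4))
           = Σ P(x) log₂(P(x)) + log₂(4)
           = log₂(4) - H(P)

H(P) = -Σ P(x) log₂(P(x)):
  -P(1)·log₂(P(1)) = -(0.7583)·log₂(0.7583) = 0.30268
  -P(2)·log₂(P(2)) = -(0.1139)·log₂(0.1139) = 0.35698
  -P(3)·log₂(P(3)) = -(0.0099)·log₂(0.0099) = 0.06592
  -P(4)·log₂(P(4)) = -(0.1179)·log₂(0.1179) = 0.36365
H(P) = 0.30268 + 0.35698 + 0.06592 + 0.36365 = 1.08923 bits

log₂(4) = 2.00000 bits

D_KL(P||U) = 2.00000 - 1.08923 = 0.91077 ≈ 0.9108 bits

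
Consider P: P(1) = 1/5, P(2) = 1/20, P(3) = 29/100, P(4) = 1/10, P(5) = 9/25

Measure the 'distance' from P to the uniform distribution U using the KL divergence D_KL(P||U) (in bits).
0.2607 bits

U(i) = 1/5 for all i

D_KL(P||U) = Σ P(x) log₂(P(x) / (1/5))
           = Σ P(x) log₂(P(x)) + log₂(5)
           = log₂(5) - H(P)

H(P) = -Σ P(x) log₂(P(x)):
  -P(1)·log₂(P(1)) = -(1/5)·log₂(1/5) = 0.46439
  -P(2)·log₂(P(2)) = -(1/20)·log₂(1/20) = 0.21610
  -P(3)·log₂(P(3)) = -(29/100)·log₂(29/100) = 0.51790
  -P(4)·log₂(P(4)) = -(1/10)·log₂(1/10) = 0.33219
  -P(5)·log₂(P(5)) = -(9/25)·log₂(9/25) = 0.53062
H(P) = 0.46439 + 0.21610 + 0.51790 + 0.33219 + 0.53062 = 2.06120 bits

log₂(5) = 2.32193 bits

D_KL(P||U) = 2.32193 - 2.06120 = 0.26073 ≈ 0.2607 bits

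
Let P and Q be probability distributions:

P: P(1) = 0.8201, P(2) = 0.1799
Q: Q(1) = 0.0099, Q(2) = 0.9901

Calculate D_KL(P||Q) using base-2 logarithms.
4.7832 bits

D_KL(P||Q) = Σ P(x) log₂(P(x)/Q(x))

Computing term by term:
  P(1)·log₂(P(1)/Q(1)) = 0.8201·log₂(0.8201/0.0099) = 5.22586
  P(2)·log₂(P(2)/Q(2)) = 0.1799·log₂(0.1799/0.9901) = -0.44262

D_KL(P||Q) = 5.22586 - 0.44262 = 4.78324 ≈ 4.7832 bits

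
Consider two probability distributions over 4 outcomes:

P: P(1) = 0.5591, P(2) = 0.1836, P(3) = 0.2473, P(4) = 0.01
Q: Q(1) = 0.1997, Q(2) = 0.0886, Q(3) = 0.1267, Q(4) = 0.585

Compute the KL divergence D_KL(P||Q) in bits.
1.2033 bits

D_KL(P||Q) = Σ P(x) log₂(P(x)/Q(x))

Computing term by term:
  P(1)·log₂(P(1)/Q(1)) = 0.5591·log₂(0.5591/0.1997) = 0.83042
  P(2)·log₂(P(2)/Q(2)) = 0.1836·log₂(0.1836/0.0886) = 0.19300
  P(3)·log₂(P(3)/Q(3)) = 0.2473·log₂(0.2473/0.1267) = 0.23861
  P(4)·log₂(P(4)/Q(4)) = 0.01·log₂(0.01/0.585) = -0.05870

D_KL(P||Q) = 0.83042 + 0.19300 + 0.23861 - 0.05870 = 1.20333 ≈ 1.2033 bits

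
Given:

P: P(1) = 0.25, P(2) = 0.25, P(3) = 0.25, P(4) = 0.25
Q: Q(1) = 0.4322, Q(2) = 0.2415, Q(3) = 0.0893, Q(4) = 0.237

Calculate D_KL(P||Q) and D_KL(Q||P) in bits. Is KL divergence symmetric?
D_KL(P||Q) = 0.2056 bits, D_KL(Q||P) = 0.1784 bits. No, KL divergence is not symmetric.

D_KL(P||Q) = Σ P(x) log₂(P(x)/Q(x))

Computing term by term:
  P(1)·log₂(P(1)/Q(1)) = 0.25·log₂(0.25/0.4322) = -0.19744
  P(2)·log₂(P(2)/Q(2)) = 0.25·log₂(0.25/0.2415) = 0.01248
  P(3)·log₂(P(3)/Q(3)) = 0.25·log₂(0.25/0.0893) = 0.37130
  P(4)·log₂(P(4)/Q(4)) = 0.25·log₂(0.25/0.237) = 0.01926

D_KL(P||Q) = -0.19744 + 0.01248 + 0.37130 + 0.01926 = 0.20560 ≈ 0.2056 bits

D_KL(Q||P) = Σ Q(x) log₂(Q(x)/P(x))

Computing term by term:
  Q(1)·log₂(Q(1)/P(1)) = 0.4322·log₂(0.4322/0.25) = 0.34134
  Q(2)·log₂(Q(2)/P(2)) = 0.2415·log₂(0.2415/0.25) = -0.01205
  Q(3)·log₂(Q(3)/P(3)) = 0.0893·log₂(0.0893/0.25) = -0.13263
  Q(4)·log₂(Q(4)/P(4)) = 0.237·log₂(0.237/0.25) = -0.01826

D_KL(Q||P) = 0.34134 - 0.01205 - 0.13263 - 0.01826 = 0.17840 ≈ 0.1784 bits

These are NOT equal (difference: 0.0272 bits). KL divergence is asymmetric: D_KL(P||Q) ≠ D_KL(Q||P) in general.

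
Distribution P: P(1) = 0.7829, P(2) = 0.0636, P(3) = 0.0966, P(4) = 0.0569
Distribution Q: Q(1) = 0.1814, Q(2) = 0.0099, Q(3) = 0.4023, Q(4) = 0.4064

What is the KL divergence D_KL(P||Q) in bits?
1.4621 bits

D_KL(P||Q) = Σ P(x) log₂(P(x)/Q(x))

Computing term by term:
  P(1)·log₂(P(1)/Q(1)) = 0.7829·log₂(0.7829/0.1814) = 1.65165
  P(2)·log₂(P(2)/Q(2)) = 0.0636·log₂(0.0636/0.0099) = 0.17067
  P(3)·log₂(P(3)/Q(3)) = 0.0966·log₂(0.0966/0.4023) = -0.19882
  P(4)·log₂(P(4)/Q(4)) = 0.0569·log₂(0.0569/0.4064) = -0.16139

D_KL(P||Q) = 1.65165 + 0.17067 - 0.19882 - 0.16139 = 1.46211 ≈ 1.4621 bits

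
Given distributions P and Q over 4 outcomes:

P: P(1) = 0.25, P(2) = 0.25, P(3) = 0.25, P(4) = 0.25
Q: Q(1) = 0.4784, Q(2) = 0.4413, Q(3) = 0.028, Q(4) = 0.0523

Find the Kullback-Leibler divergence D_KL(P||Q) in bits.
0.9148 bits

D_KL(P||Q) = Σ P(x) log₂(P(x)/Q(x))

Computing term by term:
  P(1)·log₂(P(1)/Q(1)) = 0.25·log₂(0.25/0.4784) = -0.23407
  P(2)·log₂(P(2)/Q(2)) = 0.25·log₂(0.25/0.4413) = -0.20496
  P(3)·log₂(P(3)/Q(3)) = 0.25·log₂(0.25/0.028) = 0.78961
  P(4)·log₂(P(4)/Q(4)) = 0.25·log₂(0.25/0.0523) = 0.56426

D_KL(P||Q) = -0.23407 - 0.20496 + 0.78961 + 0.56426 = 0.91484 ≈ 0.9148 bits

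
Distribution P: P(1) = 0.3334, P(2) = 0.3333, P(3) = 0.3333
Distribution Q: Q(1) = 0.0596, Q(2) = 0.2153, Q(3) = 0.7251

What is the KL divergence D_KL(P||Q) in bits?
0.6645 bits

D_KL(P||Q) = Σ P(x) log₂(P(x)/Q(x))

Computing term by term:
  P(1)·log₂(P(1)/Q(1)) = 0.3334·log₂(0.3334/0.0596) = 0.82812
  P(2)·log₂(P(2)/Q(2)) = 0.3333·log₂(0.3333/0.2153) = 0.21014
  P(3)·log₂(P(3)/Q(3)) = 0.3333·log₂(0.3333/0.7251) = -0.37375

D_KL(P||Q) = 0.82812 + 0.21014 - 0.37375 = 0.66451 ≈ 0.6645 bits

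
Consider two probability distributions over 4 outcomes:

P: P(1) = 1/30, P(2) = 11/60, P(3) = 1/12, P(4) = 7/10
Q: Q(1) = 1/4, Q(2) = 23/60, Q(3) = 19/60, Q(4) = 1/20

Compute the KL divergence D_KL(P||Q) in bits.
2.2127 bits

D_KL(P||Q) = Σ P(x) log₂(P(x)/Q(x))

Computing term by term:
  P(1)·log₂(P(1)/Q(1)) = (1/30)·log₂((1/30)/(1/4)) = -0.09690
  P(2)·log₂(P(2)/Q(2)) = (11/60)·log₂((11/60)/(23/60)) = -0.19509
  P(3)·log₂(P(3)/Q(3)) = (1/12)·log₂((1/12)/(19/60)) = -0.16050
  P(4)·log₂(P(4)/Q(4)) = (7/10)·log₂((7/10)/(1/20)) = 2.66515

D_KL(P||Q) = -0.09690 - 0.19509 - 0.16050 + 2.66515 = 2.21266 ≈ 2.2127 bits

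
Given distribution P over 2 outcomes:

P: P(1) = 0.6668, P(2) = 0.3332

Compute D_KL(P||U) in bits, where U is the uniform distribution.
0.0818 bits

U(i) = 1/2 for all i

D_KL(P||U) = Σ P(x) log₂(P(x) / (1/2))
           = Σ P(x) log₂(P(x)) + log₂(2)
           = log₂(2) - H(P)

H(P) = -Σ P(x) log₂(P(x)):
  -P(1)·log₂(P(1)) = -(0.6668)·log₂(0.6668) = 0.38986
  -P(2)·log₂(P(2)) = -(0.3332)·log₂(0.3332) = 0.52830
H(P) = 0.38986 + 0.52830 = 0.91816 bits

log₂(2) = 1.00000 bits

D_KL(P||U) = 1.00000 - 0.91816 = 0.08184 ≈ 0.0818 bits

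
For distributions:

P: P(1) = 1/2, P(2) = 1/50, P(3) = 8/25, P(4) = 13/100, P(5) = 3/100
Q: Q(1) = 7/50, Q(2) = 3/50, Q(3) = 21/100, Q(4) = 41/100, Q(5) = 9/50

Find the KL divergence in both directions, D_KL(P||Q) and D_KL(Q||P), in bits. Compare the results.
D_KL(P||Q) = 0.7880 bits, D_KL(Q||P) = 0.8551 bits. D_KL(Q||P) is larger than D_KL(P||Q) by 0.0671 bits; the two directions differ.

D_KL(P||Q) = Σ P(x) log₂(P(x)/Q(x))

Computing term by term:
  P(1)·log₂(P(1)/Q(1)) = (1/2)·log₂((1/2)/(7/50)) = 0.91825
  P(2)·log₂(P(2)/Q(2)) = (1/50)·log₂((1/50)/(3/50)) = -0.03170
  P(3)·log₂(P(3)/Q(3)) = (8/25)·log₂((8/25)/(21/100)) = 0.19446
  P(4)·log₂(P(4)/Q(4)) = (13/100)·log₂((13/100)/(41/100)) = -0.21542
  P(5)·log₂(P(5)/Q(5)) = (3/100)·log₂((3/100)/(9/50)) = -0.07755

D_KL(P||Q) = 0.91825 - 0.03170 + 0.19446 - 0.21542 - 0.07755 = 0.78804 ≈ 0.7880 bits

D_KL(Q||P) = Σ Q(x) log₂(Q(x)/P(x))

Computing term by term:
  Q(1)·log₂(Q(1)/P(1)) = (7/50)·log₂((7/50)/(1/2)) = -0.25711
  Q(2)·log₂(Q(2)/P(2)) = (3/50)·log₂((3/50)/(1/50)) = 0.09510
  Q(3)·log₂(Q(3)/P(3)) = (21/100)·log₂((21/100)/(8/25)) = -0.12761
  Q(4)·log₂(Q(4)/P(4)) = (41/100)·log₂((41/100)/(13/100)) = 0.67942
  Q(5)·log₂(Q(5)/P(5)) = (9/50)·log₂((9/50)/(3/100)) = 0.46529

D_KL(Q||P) = -0.25711 + 0.09510 - 0.12761 + 0.67942 + 0.46529 = 0.85509 ≈ 0.8551 bits

These are NOT equal (difference: 0.0671 bits). KL divergence is asymmetric: D_KL(P||Q) ≠ D_KL(Q||P) in general.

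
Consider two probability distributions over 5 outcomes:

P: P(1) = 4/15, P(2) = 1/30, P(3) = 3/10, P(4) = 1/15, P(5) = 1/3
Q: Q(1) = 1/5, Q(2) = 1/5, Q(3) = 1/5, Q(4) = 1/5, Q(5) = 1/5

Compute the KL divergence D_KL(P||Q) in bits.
0.3400 bits

D_KL(P||Q) = Σ P(x) log₂(P(x)/Q(x))

Computing term by term:
  P(1)·log₂(P(1)/Q(1)) = (4/15)·log₂((4/15)/(1/5)) = 0.11068
  P(2)·log₂(P(2)/Q(2)) = (1/30)·log₂((1/30)/(1/5)) = -0.08617
  P(3)·log₂(P(3)/Q(3)) = (3/10)·log₂((3/10)/(1/5)) = 0.17549
  P(4)·log₂(P(4)/Q(4)) = (1/15)·log₂((1/15)/(1/5)) = -0.10566
  P(5)·log₂(P(5)/Q(5)) = (1/3)·log₂((1/3)/(1/5)) = 0.24566

D_KL(P||Q) = 0.11068 - 0.08617 + 0.17549 - 0.10566 + 0.24566 = 0.34000 ≈ 0.3400 bits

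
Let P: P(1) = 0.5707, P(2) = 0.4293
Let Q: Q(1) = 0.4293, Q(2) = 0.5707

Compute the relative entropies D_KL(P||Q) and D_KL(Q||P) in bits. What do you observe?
D_KL(P||Q) = 0.0581 bits, D_KL(Q||P) = 0.0581 bits. The two directions give the same value here, because Q is a self-inverse relabeling of P; in general KL divergence is asymmetric.

D_KL(P||Q) = Σ P(x) log₂(P(x)/Q(x))

Computing term by term:
  P(1)·log₂(P(1)/Q(1)) = 0.5707·log₂(0.5707/0.4293) = 0.23441
  P(2)·log₂(P(2)/Q(2)) = 0.4293·log₂(0.4293/0.5707) = -0.17633

D_KL(P||Q) = 0.23441 - 0.17633 = 0.05808 ≈ 0.0581 bits

D_KL(Q||P) = Σ Q(x) log₂(Q(x)/P(x))

Computing term by term:
  Q(1)·log₂(Q(1)/P(1)) = 0.4293·log₂(0.4293/0.5707) = -0.17633
  Q(2)·log₂(Q(2)/P(2)) = 0.5707·log₂(0.5707/0.4293) = 0.23441

D_KL(Q||P) = -0.17633 + 0.23441 = 0.05808 ≈ 0.0581 bits

These ARE equal here. Q is P with outcomes relabeled (Q(1) = P(2), Q(2) = P(1)) by a relabeling that is its own inverse, so the two sums contain exactly the same terms in a different order. This is a special case — KL divergence is not symmetric in general: D_KL(P||Q) ≠ D_KL(Q||P) for most P, Q.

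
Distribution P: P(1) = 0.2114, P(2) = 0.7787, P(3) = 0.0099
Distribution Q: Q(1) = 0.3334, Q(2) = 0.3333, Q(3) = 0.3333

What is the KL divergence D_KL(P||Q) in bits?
0.7641 bits

D_KL(P||Q) = Σ P(x) log₂(P(x)/Q(x))

Computing term by term:
  P(1)·log₂(P(1)/Q(1)) = 0.2114·log₂(0.2114/0.3334) = -0.13895
  P(2)·log₂(P(2)/Q(2)) = 0.7787·log₂(0.7787/0.3333) = 0.95332
  P(3)·log₂(P(3)/Q(3)) = 0.0099·log₂(0.0099/0.3333) = -0.05023

D_KL(P||Q) = -0.13895 + 0.95332 - 0.05023 = 0.76414 ≈ 0.7641 bits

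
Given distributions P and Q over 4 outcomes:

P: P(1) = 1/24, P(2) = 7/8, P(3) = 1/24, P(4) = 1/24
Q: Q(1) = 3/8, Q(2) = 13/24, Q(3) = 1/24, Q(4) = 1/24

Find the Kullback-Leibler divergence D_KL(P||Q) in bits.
0.4733 bits

D_KL(P||Q) = Σ P(x) log₂(P(x)/Q(x))

Computing term by term:
  P(1)·log₂(P(1)/Q(1)) = (1/24)·log₂((1/24)/(3/8)) = -0.13208
  P(2)·log₂(P(2)/Q(2)) = (7/8)·log₂((7/8)/(13/24)) = 0.60539
  P(3)·log₂(P(3)/Q(3)) = (1/24)·log₂((1/24)/(1/24)) = 0.00000
  P(4)·log₂(P(4)/Q(4)) = (1/24)·log₂((1/24)/(1/24)) = 0.00000

D_KL(P||Q) = -0.13208 + 0.60539 + 0.00000 + 0.00000 = 0.47331 ≈ 0.4733 bits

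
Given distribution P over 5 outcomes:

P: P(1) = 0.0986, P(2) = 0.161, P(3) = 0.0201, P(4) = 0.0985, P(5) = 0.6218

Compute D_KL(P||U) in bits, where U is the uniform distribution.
0.6993 bits

U(i) = 1/5 for all i

D_KL(P||U) = Σ P(x) log₂(P(x) / (1/5))
           = Σ P(x) log₂(P(x)) + log₂(5)
           = log₂(5) - H(P)

H(P) = -Σ P(x) log₂(P(x)):
  -P(1)·log₂(P(1)) = -(0.0986)·log₂(0.0986) = 0.32955
  -P(2)·log₂(P(2)) = -(0.161)·log₂(0.161) = 0.42421
  -P(3)·log₂(P(3)) = -(0.0201)·log₂(0.0201) = 0.11330
  -P(4)·log₂(P(4)) = -(0.0985)·log₂(0.0985) = 0.32936
  -P(5)·log₂(P(5)) = -(0.6218)·log₂(0.6218) = 0.42623
H(P) = 0.32955 + 0.42421 + 0.11330 + 0.32936 + 0.42623 = 1.62265 bits

log₂(5) = 2.32193 bits

D_KL(P||U) = 2.32193 - 1.62265 = 0.69928 ≈ 0.6993 bits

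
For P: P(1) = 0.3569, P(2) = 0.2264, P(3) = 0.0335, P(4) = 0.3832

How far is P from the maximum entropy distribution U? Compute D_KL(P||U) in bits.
0.2899 bits

U(i) = 1/4 for all i

D_KL(P||U) = Σ P(x) log₂(P(x) / (1/4))
           = Σ P(x) log₂(P(x)) + log₂(4)
           = log₂(4) - H(P)

H(P) = -Σ P(x) log₂(P(x)):
  -P(1)·log₂(P(1)) = -(0.3569)·log₂(0.3569) = 0.53050
  -P(2)·log₂(P(2)) = -(0.2264)·log₂(0.2264) = 0.48519
  -P(3)·log₂(P(3)) = -(0.0335)·log₂(0.0335) = 0.16414
  -P(4)·log₂(P(4)) = -(0.3832)·log₂(0.3832) = 0.53028
H(P) = 0.53050 + 0.48519 + 0.16414 + 0.53028 = 1.71011 bits

log₂(4) = 2.00000 bits

D_KL(P||U) = 2.00000 - 1.71011 = 0.28989 ≈ 0.2899 bits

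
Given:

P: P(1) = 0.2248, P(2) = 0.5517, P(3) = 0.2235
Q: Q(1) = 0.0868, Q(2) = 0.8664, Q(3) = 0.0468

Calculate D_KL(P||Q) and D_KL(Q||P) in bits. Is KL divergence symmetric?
D_KL(P||Q) = 0.4535 bits, D_KL(Q||P) = 0.3394 bits. No, KL divergence is not symmetric.

D_KL(P||Q) = Σ P(x) log₂(P(x)/Q(x))

Computing term by term:
  P(1)·log₂(P(1)/Q(1)) = 0.2248·log₂(0.2248/0.0868) = 0.30862
  P(2)·log₂(P(2)/Q(2)) = 0.5517·log₂(0.5517/0.8664) = -0.35924
  P(3)·log₂(P(3)/Q(3)) = 0.2235·log₂(0.2235/0.0468) = 0.50415

D_KL(P||Q) = 0.30862 - 0.35924 + 0.50415 = 0.45353 ≈ 0.4535 bits

D_KL(Q||P) = Σ Q(x) log₂(Q(x)/P(x))

Computing term by term:
  Q(1)·log₂(Q(1)/P(1)) = 0.0868·log₂(0.0868/0.2248) = -0.11917
  Q(2)·log₂(Q(2)/P(2)) = 0.8664·log₂(0.8664/0.5517) = 0.56416
  Q(3)·log₂(Q(3)/P(3)) = 0.0468·log₂(0.0468/0.2235) = -0.10557

D_KL(Q||P) = -0.11917 + 0.56416 - 0.10557 = 0.33942 ≈ 0.3394 bits

These are NOT equal (difference: 0.1141 bits). KL divergence is asymmetric: D_KL(P||Q) ≠ D_KL(Q||P) in general.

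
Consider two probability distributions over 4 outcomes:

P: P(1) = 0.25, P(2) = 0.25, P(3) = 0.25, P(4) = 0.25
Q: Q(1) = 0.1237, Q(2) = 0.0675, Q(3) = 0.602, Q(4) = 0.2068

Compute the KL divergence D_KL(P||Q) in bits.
0.4775 bits

D_KL(P||Q) = Σ P(x) log₂(P(x)/Q(x))

Computing term by term:
  P(1)·log₂(P(1)/Q(1)) = 0.25·log₂(0.25/0.1237) = 0.25377
  P(2)·log₂(P(2)/Q(2)) = 0.25·log₂(0.25/0.0675) = 0.47224
  P(3)·log₂(P(3)/Q(3)) = 0.25·log₂(0.25/0.602) = -0.31696
  P(4)·log₂(P(4)/Q(4)) = 0.25·log₂(0.25/0.2068) = 0.06842

D_KL(P||Q) = 0.25377 + 0.47224 - 0.31696 + 0.06842 = 0.47747 ≈ 0.4775 bits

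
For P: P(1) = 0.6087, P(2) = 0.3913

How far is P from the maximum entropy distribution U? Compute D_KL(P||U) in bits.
0.0344 bits

U(i) = 1/2 for all i

D_KL(P||U) = Σ P(x) log₂(P(x) / (1/2))
           = Σ P(x) log₂(P(x)) + log₂(2)
           = log₂(2) - H(P)

H(P) = -Σ P(x) log₂(P(x)):
  -P(1)·log₂(P(1)) = -(0.6087)·log₂(0.6087) = 0.43595
  -P(2)·log₂(P(2)) = -(0.3913)·log₂(0.3913) = 0.52968
H(P) = 0.43595 + 0.52968 = 0.96563 bits

log₂(2) = 1.00000 bits

D_KL(P||U) = 1.00000 - 0.96563 = 0.03437 ≈ 0.0344 bits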